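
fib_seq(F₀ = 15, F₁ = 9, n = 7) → [15, 9, 24, 33, 57, 90, 147]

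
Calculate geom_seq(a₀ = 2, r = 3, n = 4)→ [2, 6, 18, 54]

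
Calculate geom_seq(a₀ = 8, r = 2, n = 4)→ a_0 = 8*2^0 = 8
a_1 = 8*2^1 = 16
a_2 = 8*2^2 = 32
...
= [8, 16, 32, 64]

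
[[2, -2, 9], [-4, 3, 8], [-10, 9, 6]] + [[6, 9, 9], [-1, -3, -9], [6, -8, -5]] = [[8, 7, 18], [-5, 0, -1], [-4, 1, 1]]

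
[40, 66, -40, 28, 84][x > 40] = keep x where x > 40: 40✗, 66✓, -40✗, 28✗, 84✓
= [66, 84]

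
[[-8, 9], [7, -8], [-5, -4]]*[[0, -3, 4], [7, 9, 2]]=[[63, 105, -14], [-56, -93, 12], [-28, -21, -28]]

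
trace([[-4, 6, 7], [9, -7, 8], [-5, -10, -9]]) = diagonal: (-4) + (-7) + (-9)
= -20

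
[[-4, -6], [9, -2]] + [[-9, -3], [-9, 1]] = [[-13, -9], [0, -1]]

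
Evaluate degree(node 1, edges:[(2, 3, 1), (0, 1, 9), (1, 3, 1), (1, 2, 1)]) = 3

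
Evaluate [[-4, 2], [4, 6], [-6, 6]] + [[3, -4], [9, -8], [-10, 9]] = [[-1, -2], [13, -2], [-16, 15]]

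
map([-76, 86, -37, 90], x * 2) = -76*2=-152, 86*2=172, -37*2=-74, 90*2=180
= [-152, 172, -74, 180]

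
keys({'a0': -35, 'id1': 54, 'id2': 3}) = ['a0', 'id1', 'id2']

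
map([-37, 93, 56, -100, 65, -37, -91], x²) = [1369, 8649, 3136, 10000, 4225, 1369, 8281]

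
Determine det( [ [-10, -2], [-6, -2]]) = 8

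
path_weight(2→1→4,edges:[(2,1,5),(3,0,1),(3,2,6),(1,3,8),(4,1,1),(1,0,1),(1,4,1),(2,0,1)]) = w(2→1)=5 + w(1→4)=1
= 6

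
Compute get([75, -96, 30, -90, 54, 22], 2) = 30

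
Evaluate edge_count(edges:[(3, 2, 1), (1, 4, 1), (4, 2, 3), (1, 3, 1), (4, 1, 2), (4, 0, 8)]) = 6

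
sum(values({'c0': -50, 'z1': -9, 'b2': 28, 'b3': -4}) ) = -35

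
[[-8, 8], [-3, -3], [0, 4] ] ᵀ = [[-8, -3, 0], [8, -3, 4]]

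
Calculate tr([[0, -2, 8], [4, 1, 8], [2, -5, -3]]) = -2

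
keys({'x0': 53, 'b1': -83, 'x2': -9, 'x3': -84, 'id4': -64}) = ['x0', 'b1', 'x2', 'x3', 'id4']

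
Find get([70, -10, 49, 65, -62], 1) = -10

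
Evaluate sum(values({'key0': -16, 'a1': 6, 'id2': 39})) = 29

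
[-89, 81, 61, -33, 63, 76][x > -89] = [81, 61, -33, 63, 76]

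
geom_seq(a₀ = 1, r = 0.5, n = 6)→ [1.0, 0.5, 0.25, 0.125, 0.0625, 0.03125]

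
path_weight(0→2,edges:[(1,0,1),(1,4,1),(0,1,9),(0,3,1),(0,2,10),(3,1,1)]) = 10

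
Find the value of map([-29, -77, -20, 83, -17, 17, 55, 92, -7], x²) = [841, 5929, 400, 6889, 289, 289, 3025, 8464, 49]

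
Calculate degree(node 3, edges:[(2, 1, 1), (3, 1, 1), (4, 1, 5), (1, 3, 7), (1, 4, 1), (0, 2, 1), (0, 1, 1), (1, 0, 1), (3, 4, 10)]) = 3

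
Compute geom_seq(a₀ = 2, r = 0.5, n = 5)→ a_0 = 2*0.5^0 = 2.0
a_1 = 2*0.5^1 = 1.0
a_2 = 2*0.5^2 = 0.5
...
= [2.0, 1.0, 0.5, 0.25, 0.125]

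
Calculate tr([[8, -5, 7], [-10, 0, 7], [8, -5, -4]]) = diagonal: 8 + 0 + (-4)
= 4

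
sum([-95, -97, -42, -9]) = (-95) + (-97) + (-42) + (-9)
= -243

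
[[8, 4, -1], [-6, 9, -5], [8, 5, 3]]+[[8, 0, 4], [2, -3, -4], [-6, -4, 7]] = [[16, 4, 3], [-4, 6, -9], [2, 1, 10]]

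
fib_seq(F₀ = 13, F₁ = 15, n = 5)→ [13, 15, 28, 43, 71]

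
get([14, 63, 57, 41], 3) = 41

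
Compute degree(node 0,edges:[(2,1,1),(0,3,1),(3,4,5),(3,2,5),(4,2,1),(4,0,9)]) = incident: (0,3), (4,0)
= 2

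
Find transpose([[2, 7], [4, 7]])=[[2, 4], [7, 7]]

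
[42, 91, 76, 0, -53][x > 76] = keep x where x > 76: 42✗, 91✓, 76✗, 0✗, -53✗
= [91]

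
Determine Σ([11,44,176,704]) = 11 + 44 + 176 + 704
= 935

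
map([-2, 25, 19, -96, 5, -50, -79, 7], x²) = [4, 625, 361, 9216, 25, 2500, 6241, 49]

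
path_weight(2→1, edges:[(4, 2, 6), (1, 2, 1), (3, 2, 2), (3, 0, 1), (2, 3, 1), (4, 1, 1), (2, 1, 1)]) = w(2→1)=1
= 1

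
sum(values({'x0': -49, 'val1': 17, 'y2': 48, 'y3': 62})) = (-49) + 17 + 48 + 62
= 78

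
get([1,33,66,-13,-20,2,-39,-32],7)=-32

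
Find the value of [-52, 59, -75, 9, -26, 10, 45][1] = 59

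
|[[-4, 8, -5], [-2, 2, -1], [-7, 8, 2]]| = (1)*(-4)*det([[2, -1], [8, 2]]) + (-1)*(8)*det([[-2, -1], [-7, 2]]) + (1)*(-5)*det([[-2, 2], [-7, 8]])
= -48 + 88 + 10
= 50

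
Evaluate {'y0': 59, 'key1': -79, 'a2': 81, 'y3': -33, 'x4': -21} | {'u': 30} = {'y0': 59, 'key1': -79, 'a2': 81, 'y3': -33, 'x4': -21, 'u': 30}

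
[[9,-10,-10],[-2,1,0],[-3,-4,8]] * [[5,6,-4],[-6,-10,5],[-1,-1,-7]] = C[0][0] = (9)*(5) + (-10)*(-6) + (-10)*(-1) = 115
C[0][1] = (9)*(6) + (-10)*(-10) + (-10)*(-1) = 164
C[0][2] = (9)*(-4) + (-10)*(5) + (-10)*(-7) = -16
C[1][0] = (-2)*(5) + (1)*(-6) + (0)*(-1) = -16
C[1][1] = (-2)*(6) + (1)*(-10) + (0)*(-1) = -22
C[1][2] = (-2)*(-4) + (1)*(5) + (0)*(-7) = 13
... (3 more cells)
= [[115, 164, -16], [-16, -22, 13], [1, 14, -64]]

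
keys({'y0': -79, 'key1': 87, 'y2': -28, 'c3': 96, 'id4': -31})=['y0', 'key1', 'y2', 'c3', 'id4']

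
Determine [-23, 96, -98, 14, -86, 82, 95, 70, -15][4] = -86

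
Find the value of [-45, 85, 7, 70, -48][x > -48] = [-45, 85, 7, 70]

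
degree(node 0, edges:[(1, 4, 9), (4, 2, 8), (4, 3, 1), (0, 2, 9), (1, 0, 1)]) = incident: (0,2), (1,0)
= 2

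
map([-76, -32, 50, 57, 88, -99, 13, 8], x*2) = -76*2=-152, -32*2=-64, 50*2=100, 57*2=114, 88*2=176, -99*2=-198, 13*2=26, 8*2=16
= [-152, -64, 100, 114, 176, -198, 26, 16]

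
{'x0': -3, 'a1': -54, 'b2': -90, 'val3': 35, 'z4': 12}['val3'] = 35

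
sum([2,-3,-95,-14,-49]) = 2 + (-3) + (-95) + (-14) + (-49)
= -159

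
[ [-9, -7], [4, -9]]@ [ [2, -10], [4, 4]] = C[0][0] = (-9)*(2) + (-7)*(4) = -46
C[0][1] = (-9)*(-10) + (-7)*(4) = 62
C[1][0] = (4)*(2) + (-9)*(4) = -28
C[1][1] = (4)*(-10) + (-9)*(4) = -76
= [[-46, 62], [-28, -76]]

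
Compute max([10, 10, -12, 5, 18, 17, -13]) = 18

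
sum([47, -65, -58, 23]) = -53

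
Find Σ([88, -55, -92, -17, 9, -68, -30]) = -165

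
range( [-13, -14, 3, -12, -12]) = 17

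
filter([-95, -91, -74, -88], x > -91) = [-74, -88]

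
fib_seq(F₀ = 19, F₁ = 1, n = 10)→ [19, 1, 20, 21, 41, 62, 103, 165, 268, 433]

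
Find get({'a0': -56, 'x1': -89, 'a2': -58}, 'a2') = -58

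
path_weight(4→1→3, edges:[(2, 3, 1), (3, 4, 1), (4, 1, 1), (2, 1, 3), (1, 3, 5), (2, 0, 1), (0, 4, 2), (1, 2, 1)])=w(4→1)=1 + w(1→3)=5
= 6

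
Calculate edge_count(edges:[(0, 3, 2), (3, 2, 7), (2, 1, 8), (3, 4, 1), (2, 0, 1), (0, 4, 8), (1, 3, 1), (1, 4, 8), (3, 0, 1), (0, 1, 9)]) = 10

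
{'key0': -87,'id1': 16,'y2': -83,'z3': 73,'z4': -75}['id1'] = 16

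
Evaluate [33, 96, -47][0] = 33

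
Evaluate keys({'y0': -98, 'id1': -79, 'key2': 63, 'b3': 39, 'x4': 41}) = ['y0', 'id1', 'key2', 'b3', 'x4']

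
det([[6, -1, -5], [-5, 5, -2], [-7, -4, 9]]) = -112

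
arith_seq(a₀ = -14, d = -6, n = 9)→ [-14, -20, -26, -32, -38, -44, -50, -56, -62]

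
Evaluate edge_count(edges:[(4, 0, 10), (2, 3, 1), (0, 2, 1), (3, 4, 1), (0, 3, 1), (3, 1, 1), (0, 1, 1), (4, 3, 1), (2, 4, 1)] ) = 9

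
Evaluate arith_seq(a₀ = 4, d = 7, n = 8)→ a_0 = 4 + 0*7 = 4
a_1 = 4 + 1*7 = 11
a_2 = 4 + 2*7 = 18
...
= [4, 11, 18, 25, 32, 39, 46, 53]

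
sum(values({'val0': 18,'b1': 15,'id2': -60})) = -27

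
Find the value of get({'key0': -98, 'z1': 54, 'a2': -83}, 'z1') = 54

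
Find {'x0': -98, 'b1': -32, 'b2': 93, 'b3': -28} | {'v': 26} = {'x0': -98, 'b1': -32, 'b2': 93, 'b3': -28, 'v': 26}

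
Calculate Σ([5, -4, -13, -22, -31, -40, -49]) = 5 + (-4) + (-13) + (-22) + (-31) + (-40) + (-49)
= -154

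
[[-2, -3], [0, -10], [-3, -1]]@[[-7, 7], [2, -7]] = [[8, 7], [-20, 70], [19, -14]]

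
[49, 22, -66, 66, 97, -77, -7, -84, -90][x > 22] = [49, 66, 97]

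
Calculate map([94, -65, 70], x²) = [8836, 4225, 4900]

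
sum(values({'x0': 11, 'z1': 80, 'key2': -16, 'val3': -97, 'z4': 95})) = 73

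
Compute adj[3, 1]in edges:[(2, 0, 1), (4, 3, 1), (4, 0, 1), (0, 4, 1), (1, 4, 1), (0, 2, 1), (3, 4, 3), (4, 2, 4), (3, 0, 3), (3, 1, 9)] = 9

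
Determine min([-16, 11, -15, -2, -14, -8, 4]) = -16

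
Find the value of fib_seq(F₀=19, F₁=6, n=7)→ F_2 = F_1 + F_0 = 25
F_3 = F_2 + F_1 = 31
F_4 = F_3 + F_2 = 56
...
= [19, 6, 25, 31, 56, 87, 143]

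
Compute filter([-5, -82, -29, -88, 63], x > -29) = [-5, 63]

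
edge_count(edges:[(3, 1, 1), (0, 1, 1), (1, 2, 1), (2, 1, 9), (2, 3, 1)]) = 5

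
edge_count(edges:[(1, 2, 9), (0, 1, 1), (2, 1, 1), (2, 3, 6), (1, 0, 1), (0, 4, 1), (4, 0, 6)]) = 7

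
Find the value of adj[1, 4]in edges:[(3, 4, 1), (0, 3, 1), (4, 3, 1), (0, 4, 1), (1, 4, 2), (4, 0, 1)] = 2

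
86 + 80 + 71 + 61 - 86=212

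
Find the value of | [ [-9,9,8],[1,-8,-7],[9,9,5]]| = (1)*(-9)*det([[-8, -7], [9, 5]]) + (-1)*(9)*det([[1, -7], [9, 5]]) + (1)*(8)*det([[1, -8], [9, 9]])
= -207 + -612 + 648
= -171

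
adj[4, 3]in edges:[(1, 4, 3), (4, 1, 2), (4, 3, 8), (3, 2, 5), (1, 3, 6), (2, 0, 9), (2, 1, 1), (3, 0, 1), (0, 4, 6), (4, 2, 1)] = 8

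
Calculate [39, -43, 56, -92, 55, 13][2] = 56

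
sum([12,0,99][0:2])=12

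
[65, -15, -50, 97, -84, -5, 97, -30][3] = 97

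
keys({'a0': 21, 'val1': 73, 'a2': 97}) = ['a0', 'val1', 'a2']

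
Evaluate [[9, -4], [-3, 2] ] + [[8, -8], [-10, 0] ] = [[17, -12], [-13, 2]]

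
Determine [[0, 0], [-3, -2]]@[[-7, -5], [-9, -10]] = C[0][0] = (0)*(-7) + (0)*(-9) = 0
C[0][1] = (0)*(-5) + (0)*(-10) = 0
C[1][0] = (-3)*(-7) + (-2)*(-9) = 39
C[1][1] = (-3)*(-5) + (-2)*(-10) = 35
= [[0, 0], [39, 35]]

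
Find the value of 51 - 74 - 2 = -25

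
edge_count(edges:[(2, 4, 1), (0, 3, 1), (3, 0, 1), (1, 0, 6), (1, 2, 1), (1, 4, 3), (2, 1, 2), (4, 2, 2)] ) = 8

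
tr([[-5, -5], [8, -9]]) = -14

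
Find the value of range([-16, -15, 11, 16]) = 32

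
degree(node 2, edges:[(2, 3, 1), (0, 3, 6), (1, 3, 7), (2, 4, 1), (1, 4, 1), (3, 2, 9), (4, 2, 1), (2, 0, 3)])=5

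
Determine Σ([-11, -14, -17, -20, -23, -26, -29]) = (-11) + (-14) + (-17) + (-20) + (-23) + (-26) + (-29)
= -140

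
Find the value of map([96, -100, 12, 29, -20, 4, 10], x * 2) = 96*2=192, -100*2=-200, 12*2=24, 29*2=58, -20*2=-40, 4*2=8, 10*2=20
= [192, -200, 24, 58, -40, 8, 20]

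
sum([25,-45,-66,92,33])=39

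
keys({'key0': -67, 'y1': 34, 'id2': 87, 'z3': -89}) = ['key0', 'y1', 'id2', 'z3']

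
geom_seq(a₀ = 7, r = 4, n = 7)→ a_0 = 7*4^0 = 7
a_1 = 7*4^1 = 28
a_2 = 7*4^2 = 112
...
= [7, 28, 112, 448, 1792, 7168, 28672]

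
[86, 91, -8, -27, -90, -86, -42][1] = 91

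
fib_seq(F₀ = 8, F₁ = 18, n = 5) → F_2 = F_1 + F_0 = 26
F_3 = F_2 + F_1 = 44
F_4 = F_3 + F_2 = 70
= [8, 18, 26, 44, 70]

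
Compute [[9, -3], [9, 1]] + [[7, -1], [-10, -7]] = [[16, -4], [-1, -6]]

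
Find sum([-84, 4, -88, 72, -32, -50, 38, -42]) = -182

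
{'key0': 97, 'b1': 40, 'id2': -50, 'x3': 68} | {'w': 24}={'key0': 97, 'b1': 40, 'id2': -50, 'x3': 68, 'w': 24}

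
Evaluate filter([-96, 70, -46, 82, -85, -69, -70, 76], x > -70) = keep x where x > -70: -96✗, 70✓, -46✓, 82✓, -85✗, -69✓, -70✗, 76✓
= [70, -46, 82, -69, 76]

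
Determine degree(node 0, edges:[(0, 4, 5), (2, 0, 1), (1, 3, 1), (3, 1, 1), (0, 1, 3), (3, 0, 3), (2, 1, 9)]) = 4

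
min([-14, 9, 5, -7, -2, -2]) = -14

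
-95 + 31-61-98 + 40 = -183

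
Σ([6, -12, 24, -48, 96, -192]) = -126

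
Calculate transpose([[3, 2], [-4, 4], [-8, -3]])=[[3, -4, -8], [2, 4, -3]]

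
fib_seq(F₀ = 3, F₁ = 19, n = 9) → [3, 19, 22, 41, 63, 104, 167, 271, 438]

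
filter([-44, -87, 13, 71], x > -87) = keep x where x > -87: -44✓, -87✗, 13✓, 71✓
= [-44, 13, 71]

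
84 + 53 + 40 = 177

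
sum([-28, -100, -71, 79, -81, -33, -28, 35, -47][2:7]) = -134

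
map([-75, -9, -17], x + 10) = -75+10=-65, -9+10=1, -17+10=-7
= [-65, 1, -7]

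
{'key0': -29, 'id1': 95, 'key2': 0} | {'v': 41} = {'key0': -29, 'id1': 95, 'key2': 0, 'v': 41}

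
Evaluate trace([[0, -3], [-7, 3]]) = diagonal: 0 + 3
= 3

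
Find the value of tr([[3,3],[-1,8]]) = diagonal: 3 + 8
= 11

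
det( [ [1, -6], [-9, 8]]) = (1)*(8) - (-6)*(-9)
= -46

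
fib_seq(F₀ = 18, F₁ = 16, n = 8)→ [18, 16, 34, 50, 84, 134, 218, 352]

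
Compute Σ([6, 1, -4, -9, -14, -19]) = -39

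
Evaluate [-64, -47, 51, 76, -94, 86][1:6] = [-47, 51, 76, -94, 86]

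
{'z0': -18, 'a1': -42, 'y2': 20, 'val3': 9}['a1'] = -42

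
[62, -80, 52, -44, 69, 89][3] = -44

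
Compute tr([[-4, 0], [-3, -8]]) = -12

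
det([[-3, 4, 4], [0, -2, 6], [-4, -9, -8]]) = -338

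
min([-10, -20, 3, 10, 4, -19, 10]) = -20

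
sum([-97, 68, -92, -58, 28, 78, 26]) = -47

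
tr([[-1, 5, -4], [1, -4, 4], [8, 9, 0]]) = -5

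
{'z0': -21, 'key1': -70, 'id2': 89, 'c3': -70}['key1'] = -70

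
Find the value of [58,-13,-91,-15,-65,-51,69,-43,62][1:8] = [-13, -91, -15, -65, -51, 69, -43]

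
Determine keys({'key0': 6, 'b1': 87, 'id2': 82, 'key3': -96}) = ['key0', 'b1', 'id2', 'key3']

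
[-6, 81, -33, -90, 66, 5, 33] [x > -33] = [-6, 81, 66, 5, 33]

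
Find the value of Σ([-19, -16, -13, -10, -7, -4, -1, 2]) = -68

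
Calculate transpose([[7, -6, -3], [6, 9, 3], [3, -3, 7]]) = [[7, 6, 3], [-6, 9, -3], [-3, 3, 7]]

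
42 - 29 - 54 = -41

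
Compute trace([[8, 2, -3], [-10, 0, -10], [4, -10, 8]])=16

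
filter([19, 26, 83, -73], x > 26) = [83]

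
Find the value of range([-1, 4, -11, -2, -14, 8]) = 22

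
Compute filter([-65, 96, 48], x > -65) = [96, 48]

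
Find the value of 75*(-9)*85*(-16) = 918000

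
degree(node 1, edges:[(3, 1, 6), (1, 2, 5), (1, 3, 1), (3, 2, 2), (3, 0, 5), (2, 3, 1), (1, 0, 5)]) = incident: (3,1), (1,2), (1,3), (1,0)
= 4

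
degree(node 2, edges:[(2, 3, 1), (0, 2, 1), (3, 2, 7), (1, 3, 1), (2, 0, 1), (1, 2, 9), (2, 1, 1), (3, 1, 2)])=6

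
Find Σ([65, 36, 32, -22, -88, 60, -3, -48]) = 32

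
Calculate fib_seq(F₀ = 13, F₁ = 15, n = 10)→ [13, 15, 28, 43, 71, 114, 185, 299, 484, 783]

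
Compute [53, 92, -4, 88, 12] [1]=92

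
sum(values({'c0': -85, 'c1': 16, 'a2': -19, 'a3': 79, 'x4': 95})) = 86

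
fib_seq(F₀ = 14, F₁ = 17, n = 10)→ F_2 = F_1 + F_0 = 31
F_3 = F_2 + F_1 = 48
F_4 = F_3 + F_2 = 79
...
= [14, 17, 31, 48, 79, 127, 206, 333, 539, 872]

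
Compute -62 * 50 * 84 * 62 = -16144800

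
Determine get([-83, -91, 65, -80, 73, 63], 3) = -80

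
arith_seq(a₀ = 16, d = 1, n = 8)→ [16, 17, 18, 19, 20, 21, 22, 23]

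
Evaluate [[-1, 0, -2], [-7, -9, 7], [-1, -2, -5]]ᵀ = [[-1, -7, -1], [0, -9, -2], [-2, 7, -5]]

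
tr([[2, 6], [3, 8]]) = diagonal: 2 + 8
= 10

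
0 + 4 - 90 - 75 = -161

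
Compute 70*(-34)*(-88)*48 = 10053120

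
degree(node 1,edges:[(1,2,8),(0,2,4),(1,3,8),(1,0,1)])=incident: (1,2), (1,3), (1,0)
= 3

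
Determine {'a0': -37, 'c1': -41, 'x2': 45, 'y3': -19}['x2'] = 45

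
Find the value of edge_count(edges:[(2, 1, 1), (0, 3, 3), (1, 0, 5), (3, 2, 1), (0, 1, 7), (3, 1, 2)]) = 6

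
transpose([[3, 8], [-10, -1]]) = [[3, -10], [8, -1]]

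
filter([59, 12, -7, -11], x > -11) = [59, 12, -7]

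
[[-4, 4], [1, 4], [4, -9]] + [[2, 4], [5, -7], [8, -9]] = [[-2, 8], [6, -3], [12, -18]]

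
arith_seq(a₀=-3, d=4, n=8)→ a_0 = -3 + 0*4 = -3
a_1 = -3 + 1*4 = 1
a_2 = -3 + 2*4 = 5
...
= [-3, 1, 5, 9, 13, 17, 21, 25]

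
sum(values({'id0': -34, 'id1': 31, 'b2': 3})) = (-34) + 31 + 3
= 0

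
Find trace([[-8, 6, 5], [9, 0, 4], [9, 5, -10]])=diagonal: (-8) + 0 + (-10)
= -18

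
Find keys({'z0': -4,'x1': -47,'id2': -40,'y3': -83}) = ['z0', 'x1', 'id2', 'y3']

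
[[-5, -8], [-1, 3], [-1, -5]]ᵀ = [[-5, -1, -1], [-8, 3, -5]]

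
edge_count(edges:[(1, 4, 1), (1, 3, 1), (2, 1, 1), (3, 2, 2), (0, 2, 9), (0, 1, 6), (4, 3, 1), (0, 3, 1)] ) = 8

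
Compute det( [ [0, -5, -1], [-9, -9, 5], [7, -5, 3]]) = -418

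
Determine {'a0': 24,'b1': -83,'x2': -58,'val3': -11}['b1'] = -83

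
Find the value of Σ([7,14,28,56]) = 7 + 14 + 28 + 56
= 105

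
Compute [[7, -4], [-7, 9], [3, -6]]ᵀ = [[7, -7, 3], [-4, 9, -6]]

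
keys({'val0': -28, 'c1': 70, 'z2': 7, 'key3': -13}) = ['val0', 'c1', 'z2', 'key3']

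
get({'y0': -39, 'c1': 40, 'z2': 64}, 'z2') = 64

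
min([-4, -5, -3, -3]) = -5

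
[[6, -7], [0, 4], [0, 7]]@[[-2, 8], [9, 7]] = C[0][0] = (6)*(-2) + (-7)*(9) = -75
C[0][1] = (6)*(8) + (-7)*(7) = -1
C[1][0] = (0)*(-2) + (4)*(9) = 36
C[1][1] = (0)*(8) + (4)*(7) = 28
C[2][0] = (0)*(-2) + (7)*(9) = 63
C[2][1] = (0)*(8) + (7)*(7) = 49
= [[-75, -1], [36, 28], [63, 49]]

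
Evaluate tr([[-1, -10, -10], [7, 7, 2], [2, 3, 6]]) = diagonal: (-1) + 7 + 6
= 12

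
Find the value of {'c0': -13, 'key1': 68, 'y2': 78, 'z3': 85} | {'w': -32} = {'c0': -13, 'key1': 68, 'y2': 78, 'z3': 85, 'w': -32}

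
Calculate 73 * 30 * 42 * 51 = 4690980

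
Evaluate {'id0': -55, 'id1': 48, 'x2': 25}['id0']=-55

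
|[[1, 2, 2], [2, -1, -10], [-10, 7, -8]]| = (1)*(1)*det([[-1, -10], [7, -8]]) + (-1)*(2)*det([[2, -10], [-10, -8]]) + (1)*(2)*det([[2, -1], [-10, 7]])
= 78 + 232 + 8
= 318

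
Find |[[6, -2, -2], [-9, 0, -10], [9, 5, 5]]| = 480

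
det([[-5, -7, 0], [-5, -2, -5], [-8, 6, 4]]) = (1)*(-5)*det([[-2, -5], [6, 4]]) + (-1)*(-7)*det([[-5, -5], [-8, 4]]) + (1)*(0)*det([[-5, -2], [-8, 6]])
= -110 + -420 + 0
= -530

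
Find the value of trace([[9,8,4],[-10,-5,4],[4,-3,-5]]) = diagonal: 9 + (-5) + (-5)
= -1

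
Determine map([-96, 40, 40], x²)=[9216, 1600, 1600]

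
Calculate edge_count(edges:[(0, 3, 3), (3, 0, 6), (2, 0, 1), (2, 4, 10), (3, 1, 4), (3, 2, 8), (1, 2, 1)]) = 7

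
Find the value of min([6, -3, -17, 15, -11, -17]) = -17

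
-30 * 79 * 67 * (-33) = 5240070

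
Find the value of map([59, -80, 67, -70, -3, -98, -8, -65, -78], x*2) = [118, -160, 134, -140, -6, -196, -16, -130, -156]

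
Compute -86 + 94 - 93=-85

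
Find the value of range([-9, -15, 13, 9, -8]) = 28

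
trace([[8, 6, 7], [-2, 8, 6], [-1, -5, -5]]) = 11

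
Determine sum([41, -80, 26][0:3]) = slice → [41, -80, 26]
41 + (-80) + 26
= -13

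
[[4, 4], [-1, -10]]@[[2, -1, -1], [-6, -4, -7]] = [[-16, -20, -32], [58, 41, 71]]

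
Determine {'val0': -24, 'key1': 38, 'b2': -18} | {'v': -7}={'val0': -24, 'key1': 38, 'b2': -18, 'v': -7}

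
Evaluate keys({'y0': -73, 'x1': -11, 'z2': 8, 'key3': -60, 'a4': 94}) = ['y0', 'x1', 'z2', 'key3', 'a4']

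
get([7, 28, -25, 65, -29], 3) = 65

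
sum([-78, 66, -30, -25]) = (-78) + 66 + (-30) + (-25)
= -67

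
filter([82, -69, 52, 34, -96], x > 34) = keep x where x > 34: 82✓, -69✗, 52✓, 34✗, -96✗
= [82, 52]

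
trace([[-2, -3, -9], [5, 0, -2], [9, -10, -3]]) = -5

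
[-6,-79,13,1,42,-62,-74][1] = -79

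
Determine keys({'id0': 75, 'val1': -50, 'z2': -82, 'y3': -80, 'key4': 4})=['id0', 'val1', 'z2', 'y3', 'key4']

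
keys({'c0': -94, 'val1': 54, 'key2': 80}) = ['c0', 'val1', 'key2']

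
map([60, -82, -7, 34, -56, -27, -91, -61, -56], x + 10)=[70, -72, 3, 44, -46, -17, -81, -51, -46]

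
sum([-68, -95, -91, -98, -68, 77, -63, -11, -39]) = (-68) + (-95) + (-91) + (-98) + (-68) + 77 + (-63) + (-11) + (-39)
= -456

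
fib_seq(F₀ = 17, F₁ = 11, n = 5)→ F_2 = F_1 + F_0 = 28
F_3 = F_2 + F_1 = 39
F_4 = F_3 + F_2 = 67
= [17, 11, 28, 39, 67]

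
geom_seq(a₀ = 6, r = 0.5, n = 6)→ [6.0, 3.0, 1.5, 0.75, 0.375, 0.1875]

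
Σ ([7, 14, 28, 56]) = 105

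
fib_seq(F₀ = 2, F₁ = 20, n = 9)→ [2, 20, 22, 42, 64, 106, 170, 276, 446]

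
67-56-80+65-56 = -60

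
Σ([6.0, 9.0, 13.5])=6.0 + 9.0 + 13.5
= 28.5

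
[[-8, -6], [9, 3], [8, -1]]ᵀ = [[-8, 9, 8], [-6, 3, -1]]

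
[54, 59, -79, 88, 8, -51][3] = 88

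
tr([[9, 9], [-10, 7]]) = 16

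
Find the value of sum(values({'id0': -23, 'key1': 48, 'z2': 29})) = (-23) + 48 + 29
= 54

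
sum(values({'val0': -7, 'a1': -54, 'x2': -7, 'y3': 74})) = 6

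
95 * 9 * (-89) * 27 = -2054565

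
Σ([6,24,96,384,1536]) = 6 + 24 + 96 + 384 + 1536
= 2046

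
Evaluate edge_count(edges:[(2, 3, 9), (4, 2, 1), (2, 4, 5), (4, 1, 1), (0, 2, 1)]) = 5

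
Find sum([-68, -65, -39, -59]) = (-68) + (-65) + (-39) + (-59)
= -231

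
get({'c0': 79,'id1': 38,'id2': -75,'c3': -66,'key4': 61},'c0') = 79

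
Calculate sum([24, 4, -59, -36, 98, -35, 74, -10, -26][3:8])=slice → [-36, 98, -35, 74, -10]
(-36) + 98 + (-35) + 74 + (-10)
= 91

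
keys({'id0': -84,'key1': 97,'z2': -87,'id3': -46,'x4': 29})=['id0', 'key1', 'z2', 'id3', 'x4']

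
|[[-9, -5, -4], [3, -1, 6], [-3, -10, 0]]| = -318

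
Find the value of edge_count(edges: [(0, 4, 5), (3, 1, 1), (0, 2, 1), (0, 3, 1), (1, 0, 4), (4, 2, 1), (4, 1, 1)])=7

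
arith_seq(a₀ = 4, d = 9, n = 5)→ [4, 13, 22, 31, 40]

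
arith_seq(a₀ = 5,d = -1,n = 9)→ a_0 = 5 + 0*-1 = 5
a_1 = 5 + 1*-1 = 4
a_2 = 5 + 2*-1 = 3
...
= [5, 4, 3, 2, 1, 0, -1, -2, -3]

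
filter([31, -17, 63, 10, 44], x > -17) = keep x where x > -17: 31✓, -17✗, 63✓, 10✓, 44✓
= [31, 63, 10, 44]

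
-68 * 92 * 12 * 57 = -4279104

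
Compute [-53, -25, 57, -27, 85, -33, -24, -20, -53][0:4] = [-53, -25, 57, -27]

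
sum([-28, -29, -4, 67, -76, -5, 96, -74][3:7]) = 82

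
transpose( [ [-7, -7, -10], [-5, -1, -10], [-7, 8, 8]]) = [[-7, -5, -7], [-7, -1, 8], [-10, -10, 8]]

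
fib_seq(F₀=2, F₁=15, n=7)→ F_2 = F_1 + F_0 = 17
F_3 = F_2 + F_1 = 32
F_4 = F_3 + F_2 = 49
...
= [2, 15, 17, 32, 49, 81, 130]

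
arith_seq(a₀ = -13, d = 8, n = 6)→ a_0 = -13 + 0*8 = -13
a_1 = -13 + 1*8 = -5
a_2 = -13 + 2*8 = 3
...
= [-13, -5, 3, 11, 19, 27]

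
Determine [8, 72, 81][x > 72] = keep x where x > 72: 8✗, 72✗, 81✓
= [81]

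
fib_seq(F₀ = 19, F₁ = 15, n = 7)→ [19, 15, 34, 49, 83, 132, 215]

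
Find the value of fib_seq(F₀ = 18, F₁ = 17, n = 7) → F_2 = F_1 + F_0 = 35
F_3 = F_2 + F_1 = 52
F_4 = F_3 + F_2 = 87
...
= [18, 17, 35, 52, 87, 139, 226]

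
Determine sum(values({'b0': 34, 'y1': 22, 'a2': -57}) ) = 34 + 22 + (-57)
= -1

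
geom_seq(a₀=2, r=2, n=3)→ [2, 4, 8]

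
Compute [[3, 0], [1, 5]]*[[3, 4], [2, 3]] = C[0][0] = (3)*(3) + (0)*(2) = 9
C[0][1] = (3)*(4) + (0)*(3) = 12
C[1][0] = (1)*(3) + (5)*(2) = 13
C[1][1] = (1)*(4) + (5)*(3) = 19
= [[9, 12], [13, 19]]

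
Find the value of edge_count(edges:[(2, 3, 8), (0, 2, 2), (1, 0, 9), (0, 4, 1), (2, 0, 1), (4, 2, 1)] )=6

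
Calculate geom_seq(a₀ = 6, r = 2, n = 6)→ a_0 = 6*2^0 = 6
a_1 = 6*2^1 = 12
a_2 = 6*2^2 = 24
...
= [6, 12, 24, 48, 96, 192]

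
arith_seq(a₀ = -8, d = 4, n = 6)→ a_0 = -8 + 0*4 = -8
a_1 = -8 + 1*4 = -4
a_2 = -8 + 2*4 = 0
...
= [-8, -4, 0, 4, 8, 12]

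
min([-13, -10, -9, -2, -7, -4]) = -13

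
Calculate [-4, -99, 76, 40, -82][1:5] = [-99, 76, 40, -82]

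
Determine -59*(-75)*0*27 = 0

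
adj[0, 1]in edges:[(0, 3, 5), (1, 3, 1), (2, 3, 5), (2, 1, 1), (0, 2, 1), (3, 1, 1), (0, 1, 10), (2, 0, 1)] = 10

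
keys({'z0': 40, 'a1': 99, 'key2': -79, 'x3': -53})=['z0', 'a1', 'key2', 'x3']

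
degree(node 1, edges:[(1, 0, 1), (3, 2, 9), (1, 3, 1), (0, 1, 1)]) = 3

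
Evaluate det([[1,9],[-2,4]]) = 22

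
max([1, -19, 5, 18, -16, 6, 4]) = 18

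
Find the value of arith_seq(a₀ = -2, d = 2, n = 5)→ [-2, 0, 2, 4, 6]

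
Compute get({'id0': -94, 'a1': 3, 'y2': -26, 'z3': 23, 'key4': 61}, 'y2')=-26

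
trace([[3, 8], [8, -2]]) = diagonal: 3 + (-2)
= 1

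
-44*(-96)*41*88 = 15240192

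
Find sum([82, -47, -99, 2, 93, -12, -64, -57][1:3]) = slice → [-47, -99]
(-47) + (-99)
= -146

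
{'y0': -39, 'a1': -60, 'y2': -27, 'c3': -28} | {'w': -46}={'y0': -39, 'a1': -60, 'y2': -27, 'c3': -28, 'w': -46}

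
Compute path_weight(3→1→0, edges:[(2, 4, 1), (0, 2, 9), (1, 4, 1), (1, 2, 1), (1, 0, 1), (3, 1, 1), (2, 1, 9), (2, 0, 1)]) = 2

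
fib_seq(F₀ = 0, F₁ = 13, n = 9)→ [0, 13, 13, 26, 39, 65, 104, 169, 273]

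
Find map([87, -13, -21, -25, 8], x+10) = 87+10=97, -13+10=-3, -21+10=-11, -25+10=-15, 8+10=18
= [97, -3, -11, -15, 18]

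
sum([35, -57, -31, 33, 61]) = 35 + (-57) + (-31) + 33 + 61
= 41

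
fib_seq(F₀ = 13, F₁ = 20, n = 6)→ [13, 20, 33, 53, 86, 139]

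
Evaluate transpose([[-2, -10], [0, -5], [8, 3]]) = [[-2, 0, 8], [-10, -5, 3]]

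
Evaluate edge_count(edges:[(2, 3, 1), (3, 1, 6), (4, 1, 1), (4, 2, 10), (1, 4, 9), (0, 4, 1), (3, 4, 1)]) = 7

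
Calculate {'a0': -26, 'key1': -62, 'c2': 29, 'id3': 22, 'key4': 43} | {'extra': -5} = {'a0': -26, 'key1': -62, 'c2': 29, 'id3': 22, 'key4': 43, 'extra': -5}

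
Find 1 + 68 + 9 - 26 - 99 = -47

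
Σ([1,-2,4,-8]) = 1 + -2 + 4 + -8
= -5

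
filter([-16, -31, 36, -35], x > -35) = keep x where x > -35: -16✓, -31✓, 36✓, -35✗
= [-16, -31, 36]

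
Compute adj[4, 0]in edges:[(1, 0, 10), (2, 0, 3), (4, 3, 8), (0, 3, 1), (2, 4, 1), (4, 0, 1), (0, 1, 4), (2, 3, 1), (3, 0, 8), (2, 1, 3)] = 1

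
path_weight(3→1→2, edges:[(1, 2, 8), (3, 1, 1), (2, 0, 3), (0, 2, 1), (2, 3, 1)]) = w(3→1)=1 + w(1→2)=8
= 9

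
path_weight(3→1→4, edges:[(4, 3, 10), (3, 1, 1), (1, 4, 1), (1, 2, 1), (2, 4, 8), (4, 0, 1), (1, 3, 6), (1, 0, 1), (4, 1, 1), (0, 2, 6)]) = 2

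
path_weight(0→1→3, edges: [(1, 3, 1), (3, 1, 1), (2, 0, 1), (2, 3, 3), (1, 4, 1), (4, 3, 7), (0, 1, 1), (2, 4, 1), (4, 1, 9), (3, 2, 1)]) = w(0→1)=1 + w(1→3)=1
= 2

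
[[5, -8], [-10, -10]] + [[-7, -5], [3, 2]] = [[-2, -13], [-7, -8]]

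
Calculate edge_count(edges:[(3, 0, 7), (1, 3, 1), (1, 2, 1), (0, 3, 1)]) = 4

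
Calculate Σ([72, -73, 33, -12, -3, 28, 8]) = 72 + (-73) + 33 + (-12) + (-3) + 28 + 8
= 53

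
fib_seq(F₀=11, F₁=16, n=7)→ [11, 16, 27, 43, 70, 113, 183]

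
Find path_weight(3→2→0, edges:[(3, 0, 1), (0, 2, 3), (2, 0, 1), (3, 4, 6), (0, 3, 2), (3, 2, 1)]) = 2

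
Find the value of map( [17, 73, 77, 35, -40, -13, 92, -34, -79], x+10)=[27, 83, 87, 45, -30, -3, 102, -24, -69]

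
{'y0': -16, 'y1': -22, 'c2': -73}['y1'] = -22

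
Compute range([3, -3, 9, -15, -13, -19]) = 28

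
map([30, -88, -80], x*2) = [60, -176, -160]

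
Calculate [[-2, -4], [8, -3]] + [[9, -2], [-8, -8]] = [[7, -6], [0, -11]]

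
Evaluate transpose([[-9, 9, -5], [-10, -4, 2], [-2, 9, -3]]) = [[-9, -10, -2], [9, -4, 9], [-5, 2, -3]]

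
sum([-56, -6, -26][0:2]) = -62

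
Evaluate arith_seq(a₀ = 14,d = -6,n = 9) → [14, 8, 2, -4, -10, -16, -22, -28, -34]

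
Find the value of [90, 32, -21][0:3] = [90, 32, -21]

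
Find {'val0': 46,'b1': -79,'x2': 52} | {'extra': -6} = {'val0': 46, 'b1': -79, 'x2': 52, 'extra': -6}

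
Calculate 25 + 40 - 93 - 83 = -111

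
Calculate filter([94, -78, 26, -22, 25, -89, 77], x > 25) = keep x where x > 25: 94✓, -78✗, 26✓, -22✗, 25✗, -89✗, 77✓
= [94, 26, 77]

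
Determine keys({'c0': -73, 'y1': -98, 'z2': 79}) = ['c0', 'y1', 'z2']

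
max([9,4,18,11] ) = 18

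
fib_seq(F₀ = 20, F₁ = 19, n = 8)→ F_2 = F_1 + F_0 = 39
F_3 = F_2 + F_1 = 58
F_4 = F_3 + F_2 = 97
...
= [20, 19, 39, 58, 97, 155, 252, 407]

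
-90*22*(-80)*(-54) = -8553600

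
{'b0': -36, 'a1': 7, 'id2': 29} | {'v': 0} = {'b0': -36, 'a1': 7, 'id2': 29, 'v': 0}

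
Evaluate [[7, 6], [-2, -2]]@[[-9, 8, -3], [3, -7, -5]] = [[-45, 14, -51], [12, -2, 16]]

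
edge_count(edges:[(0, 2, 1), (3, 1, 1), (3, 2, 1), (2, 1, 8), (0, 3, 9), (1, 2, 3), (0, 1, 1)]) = 7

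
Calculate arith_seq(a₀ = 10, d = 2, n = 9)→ [10, 12, 14, 16, 18, 20, 22, 24, 26]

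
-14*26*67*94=-2292472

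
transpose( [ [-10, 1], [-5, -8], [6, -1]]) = [[-10, -5, 6], [1, -8, -1]]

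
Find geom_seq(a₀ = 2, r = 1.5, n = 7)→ [2.0, 3.0, 4.5, 6.75, 10.125, 15.1875, 22.78125]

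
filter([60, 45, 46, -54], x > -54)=keep x where x > -54: 60✓, 45✓, 46✓, -54✗
= [60, 45, 46]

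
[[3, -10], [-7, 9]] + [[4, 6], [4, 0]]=[[7, -4], [-3, 9]]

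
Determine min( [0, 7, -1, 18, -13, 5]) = -13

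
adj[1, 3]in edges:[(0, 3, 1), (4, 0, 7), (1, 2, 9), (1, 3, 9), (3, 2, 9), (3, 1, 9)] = 9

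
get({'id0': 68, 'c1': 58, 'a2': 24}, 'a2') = 24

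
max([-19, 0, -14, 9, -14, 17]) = 17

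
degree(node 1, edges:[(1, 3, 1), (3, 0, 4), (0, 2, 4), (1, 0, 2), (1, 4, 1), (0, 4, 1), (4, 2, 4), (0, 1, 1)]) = incident: (1,3), (1,0), (1,4), (0,1)
= 4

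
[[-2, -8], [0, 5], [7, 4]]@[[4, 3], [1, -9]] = C[0][0] = (-2)*(4) + (-8)*(1) = -16
C[0][1] = (-2)*(3) + (-8)*(-9) = 66
C[1][0] = (0)*(4) + (5)*(1) = 5
C[1][1] = (0)*(3) + (5)*(-9) = -45
C[2][0] = (7)*(4) + (4)*(1) = 32
C[2][1] = (7)*(3) + (4)*(-9) = -15
= [[-16, 66], [5, -45], [32, -15]]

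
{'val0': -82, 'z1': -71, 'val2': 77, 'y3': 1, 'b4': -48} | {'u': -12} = {'val0': -82, 'z1': -71, 'val2': 77, 'y3': 1, 'b4': -48, 'u': -12}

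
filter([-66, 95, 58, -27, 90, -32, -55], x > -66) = keep x where x > -66: -66✗, 95✓, 58✓, -27✓, 90✓, -32✓, -55✓
= [95, 58, -27, 90, -32, -55]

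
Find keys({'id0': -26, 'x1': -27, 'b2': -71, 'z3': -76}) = ['id0', 'x1', 'b2', 'z3']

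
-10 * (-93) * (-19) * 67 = -1183890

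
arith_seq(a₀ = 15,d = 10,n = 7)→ a_0 = 15 + 0*10 = 15
a_1 = 15 + 1*10 = 25
a_2 = 15 + 2*10 = 35
...
= [15, 25, 35, 45, 55, 65, 75]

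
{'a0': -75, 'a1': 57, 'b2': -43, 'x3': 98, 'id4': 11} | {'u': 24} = {'a0': -75, 'a1': 57, 'b2': -43, 'x3': 98, 'id4': 11, 'u': 24}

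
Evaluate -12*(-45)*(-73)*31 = -1222020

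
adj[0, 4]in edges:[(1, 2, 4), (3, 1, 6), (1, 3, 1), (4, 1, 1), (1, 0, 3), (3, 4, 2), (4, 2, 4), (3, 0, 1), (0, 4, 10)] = 10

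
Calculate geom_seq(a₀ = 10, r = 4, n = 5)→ a_0 = 10*4^0 = 10
a_1 = 10*4^1 = 40
a_2 = 10*4^2 = 160
...
= [10, 40, 160, 640, 2560]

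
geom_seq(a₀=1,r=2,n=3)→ a_0 = 1*2^0 = 1
a_1 = 1*2^1 = 2
a_2 = 1*2^2 = 4
= [1, 2, 4]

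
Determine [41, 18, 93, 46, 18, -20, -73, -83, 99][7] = -83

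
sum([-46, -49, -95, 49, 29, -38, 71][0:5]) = slice → [-46, -49, -95, 49, 29]
(-46) + (-49) + (-95) + 49 + 29
= -112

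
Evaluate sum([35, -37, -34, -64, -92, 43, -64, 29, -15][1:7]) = -248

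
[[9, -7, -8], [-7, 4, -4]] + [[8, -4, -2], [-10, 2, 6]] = [[17, -11, -10], [-17, 6, 2]]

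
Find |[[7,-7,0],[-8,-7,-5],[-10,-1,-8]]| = 455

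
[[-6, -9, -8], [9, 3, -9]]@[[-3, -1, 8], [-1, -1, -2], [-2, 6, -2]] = [[43, -33, -14], [-12, -66, 84]]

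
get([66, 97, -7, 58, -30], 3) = 58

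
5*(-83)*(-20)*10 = 83000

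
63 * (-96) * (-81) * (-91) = -44579808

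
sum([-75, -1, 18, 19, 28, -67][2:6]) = -2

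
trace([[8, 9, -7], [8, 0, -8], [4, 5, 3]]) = 11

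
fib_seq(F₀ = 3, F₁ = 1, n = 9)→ F_2 = F_1 + F_0 = 4
F_3 = F_2 + F_1 = 5
F_4 = F_3 + F_2 = 9
...
= [3, 1, 4, 5, 9, 14, 23, 37, 60]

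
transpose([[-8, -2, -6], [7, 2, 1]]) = [[-8, 7], [-2, 2], [-6, 1]]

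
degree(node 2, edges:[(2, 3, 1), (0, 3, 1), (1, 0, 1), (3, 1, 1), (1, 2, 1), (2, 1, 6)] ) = incident: (2,3), (1,2), (2,1)
= 3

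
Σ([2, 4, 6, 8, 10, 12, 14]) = 56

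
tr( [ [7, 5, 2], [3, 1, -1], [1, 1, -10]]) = diagonal: 7 + 1 + (-10)
= -2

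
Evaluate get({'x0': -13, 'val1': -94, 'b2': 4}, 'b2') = 4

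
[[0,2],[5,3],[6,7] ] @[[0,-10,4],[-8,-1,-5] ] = [[-16, -2, -10], [-24, -53, 5], [-56, -67, -11]]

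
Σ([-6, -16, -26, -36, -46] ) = (-6) + (-16) + (-26) + (-36) + (-46)
= -130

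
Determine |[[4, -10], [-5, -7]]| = (4)*(-7) - (-10)*(-5)
= -78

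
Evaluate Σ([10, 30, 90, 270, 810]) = 1210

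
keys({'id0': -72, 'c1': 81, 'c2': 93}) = ['id0', 'c1', 'c2']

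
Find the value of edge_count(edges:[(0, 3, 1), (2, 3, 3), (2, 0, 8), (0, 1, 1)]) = 4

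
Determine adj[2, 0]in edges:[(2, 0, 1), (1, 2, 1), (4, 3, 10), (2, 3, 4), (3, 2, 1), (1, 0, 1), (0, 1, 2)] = 1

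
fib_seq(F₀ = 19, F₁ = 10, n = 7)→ F_2 = F_1 + F_0 = 29
F_3 = F_2 + F_1 = 39
F_4 = F_3 + F_2 = 68
...
= [19, 10, 29, 39, 68, 107, 175]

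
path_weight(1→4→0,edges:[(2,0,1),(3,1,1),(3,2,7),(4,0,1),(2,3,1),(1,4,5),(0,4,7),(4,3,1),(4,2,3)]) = 6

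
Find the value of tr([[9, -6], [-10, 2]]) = 11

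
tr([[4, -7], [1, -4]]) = diagonal: 4 + (-4)
= 0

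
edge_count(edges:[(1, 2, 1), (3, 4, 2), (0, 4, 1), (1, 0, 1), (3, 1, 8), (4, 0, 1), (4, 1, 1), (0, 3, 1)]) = 8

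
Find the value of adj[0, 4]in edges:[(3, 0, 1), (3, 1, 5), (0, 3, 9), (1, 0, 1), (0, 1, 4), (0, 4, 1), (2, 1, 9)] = 1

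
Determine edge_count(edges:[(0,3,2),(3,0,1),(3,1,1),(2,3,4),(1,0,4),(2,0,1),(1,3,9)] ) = 7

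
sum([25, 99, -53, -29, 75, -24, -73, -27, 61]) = 25 + 99 + (-53) + (-29) + 75 + (-24) + (-73) + (-27) + 61
= 54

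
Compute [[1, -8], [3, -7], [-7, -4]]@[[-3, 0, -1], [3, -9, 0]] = [[-27, 72, -1], [-30, 63, -3], [9, 36, 7]]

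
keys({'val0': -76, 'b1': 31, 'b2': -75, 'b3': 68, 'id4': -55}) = ['val0', 'b1', 'b2', 'b3', 'id4']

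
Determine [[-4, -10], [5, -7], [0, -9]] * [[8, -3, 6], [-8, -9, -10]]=C[0][0] = (-4)*(8) + (-10)*(-8) = 48
C[0][1] = (-4)*(-3) + (-10)*(-9) = 102
C[0][2] = (-4)*(6) + (-10)*(-10) = 76
C[1][0] = (5)*(8) + (-7)*(-8) = 96
C[1][1] = (5)*(-3) + (-7)*(-9) = 48
C[1][2] = (5)*(6) + (-7)*(-10) = 100
... (3 more cells)
= [[48, 102, 76], [96, 48, 100], [72, 81, 90]]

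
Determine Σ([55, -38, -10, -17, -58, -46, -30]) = 55 + (-38) + (-10) + (-17) + (-58) + (-46) + (-30)
= -144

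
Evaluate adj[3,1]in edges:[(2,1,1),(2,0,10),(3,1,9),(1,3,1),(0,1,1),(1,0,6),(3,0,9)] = 9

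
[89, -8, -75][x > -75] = [89, -8]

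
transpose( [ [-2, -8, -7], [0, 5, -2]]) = [[-2, 0], [-8, 5], [-7, -2]]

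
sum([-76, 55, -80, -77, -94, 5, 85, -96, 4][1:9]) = slice → [55, -80, -77, -94, 5, 85, -96, 4]
55 + (-80) + (-77) + (-94) + 5 + 85 + (-96) + 4
= -198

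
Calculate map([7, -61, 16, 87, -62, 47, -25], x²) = [49, 3721, 256, 7569, 3844, 2209, 625]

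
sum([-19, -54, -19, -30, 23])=(-19) + (-54) + (-19) + (-30) + 23
= -99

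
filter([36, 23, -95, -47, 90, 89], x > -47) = keep x where x > -47: 36✓, 23✓, -95✗, -47✗, 90✓, 89✓
= [36, 23, 90, 89]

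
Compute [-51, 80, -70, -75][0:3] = [-51, 80, -70]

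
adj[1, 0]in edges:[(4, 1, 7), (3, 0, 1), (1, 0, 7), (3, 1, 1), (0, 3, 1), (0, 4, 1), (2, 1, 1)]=7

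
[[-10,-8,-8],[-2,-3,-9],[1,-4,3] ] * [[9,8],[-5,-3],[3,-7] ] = [[-74, 0], [-30, 56], [38, -1]]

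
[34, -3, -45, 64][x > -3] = [34, 64]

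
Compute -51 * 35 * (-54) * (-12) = -1156680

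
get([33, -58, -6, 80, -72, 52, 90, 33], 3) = 80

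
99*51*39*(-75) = -14768325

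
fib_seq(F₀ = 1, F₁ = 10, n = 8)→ [1, 10, 11, 21, 32, 53, 85, 138]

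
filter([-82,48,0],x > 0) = [48]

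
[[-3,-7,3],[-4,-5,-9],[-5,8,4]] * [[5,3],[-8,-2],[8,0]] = C[0][0] = (-3)*(5) + (-7)*(-8) + (3)*(8) = 65
C[0][1] = (-3)*(3) + (-7)*(-2) + (3)*(0) = 5
C[1][0] = (-4)*(5) + (-5)*(-8) + (-9)*(8) = -52
C[1][1] = (-4)*(3) + (-5)*(-2) + (-9)*(0) = -2
C[2][0] = (-5)*(5) + (8)*(-8) + (4)*(8) = -57
C[2][1] = (-5)*(3) + (8)*(-2) + (4)*(0) = -31
= [[65, 5], [-52, -2], [-57, -31]]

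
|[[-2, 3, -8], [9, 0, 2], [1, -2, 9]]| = -101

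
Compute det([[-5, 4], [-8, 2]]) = 22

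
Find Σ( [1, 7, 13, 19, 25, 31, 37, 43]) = 176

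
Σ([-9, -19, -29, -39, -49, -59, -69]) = -273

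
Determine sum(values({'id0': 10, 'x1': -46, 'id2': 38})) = 2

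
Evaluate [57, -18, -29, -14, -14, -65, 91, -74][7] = -74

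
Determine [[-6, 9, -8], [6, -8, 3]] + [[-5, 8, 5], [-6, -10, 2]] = [[-11, 17, -3], [0, -18, 5]]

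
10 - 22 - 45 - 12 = -69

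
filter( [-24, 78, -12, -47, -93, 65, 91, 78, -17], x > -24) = keep x where x > -24: -24✗, 78✓, -12✓, -47✗, -93✗, 65✓, 91✓, 78✓, -17✓
= [78, -12, 65, 91, 78, -17]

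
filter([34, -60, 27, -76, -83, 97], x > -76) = keep x where x > -76: 34✓, -60✓, 27✓, -76✗, -83✗, 97✓
= [34, -60, 27, 97]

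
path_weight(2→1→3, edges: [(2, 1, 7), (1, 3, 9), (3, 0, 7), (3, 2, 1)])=16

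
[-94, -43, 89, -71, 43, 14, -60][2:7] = [89, -71, 43, 14, -60]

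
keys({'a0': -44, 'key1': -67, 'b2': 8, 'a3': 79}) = ['a0', 'key1', 'b2', 'a3']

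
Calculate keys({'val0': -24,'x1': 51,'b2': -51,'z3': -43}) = ['val0', 'x1', 'b2', 'z3']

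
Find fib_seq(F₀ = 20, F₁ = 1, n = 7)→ [20, 1, 21, 22, 43, 65, 108]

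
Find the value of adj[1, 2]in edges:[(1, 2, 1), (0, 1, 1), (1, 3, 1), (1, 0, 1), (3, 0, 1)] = 1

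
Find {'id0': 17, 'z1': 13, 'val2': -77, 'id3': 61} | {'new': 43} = {'id0': 17, 'z1': 13, 'val2': -77, 'id3': 61, 'new': 43}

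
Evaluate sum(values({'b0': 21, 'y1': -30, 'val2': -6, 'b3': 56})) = 41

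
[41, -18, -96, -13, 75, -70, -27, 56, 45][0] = 41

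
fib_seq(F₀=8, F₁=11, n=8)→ [8, 11, 19, 30, 49, 79, 128, 207]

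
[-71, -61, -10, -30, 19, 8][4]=19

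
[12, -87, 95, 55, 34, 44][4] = 34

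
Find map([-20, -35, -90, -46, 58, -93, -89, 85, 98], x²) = [400, 1225, 8100, 2116, 3364, 8649, 7921, 7225, 9604]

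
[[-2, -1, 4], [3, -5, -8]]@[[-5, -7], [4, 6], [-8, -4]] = [[-26, -8], [29, -19]]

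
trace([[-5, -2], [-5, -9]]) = diagonal: (-5) + (-9)
= -14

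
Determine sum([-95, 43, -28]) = -80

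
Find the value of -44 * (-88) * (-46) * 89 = -15851968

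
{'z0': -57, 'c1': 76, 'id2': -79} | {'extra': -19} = {'z0': -57, 'c1': 76, 'id2': -79, 'extra': -19}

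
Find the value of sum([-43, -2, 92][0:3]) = slice → [-43, -2, 92]
(-43) + (-2) + 92
= 47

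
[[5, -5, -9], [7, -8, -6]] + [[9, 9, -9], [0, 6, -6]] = [[14, 4, -18], [7, -2, -12]]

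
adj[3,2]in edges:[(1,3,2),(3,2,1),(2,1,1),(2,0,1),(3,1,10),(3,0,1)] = 1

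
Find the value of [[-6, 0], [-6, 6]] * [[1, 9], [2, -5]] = [[-6, -54], [6, -84]]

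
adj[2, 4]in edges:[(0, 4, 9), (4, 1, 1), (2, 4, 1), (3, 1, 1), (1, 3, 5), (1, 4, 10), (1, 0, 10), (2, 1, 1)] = 1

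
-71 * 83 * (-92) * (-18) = -9758808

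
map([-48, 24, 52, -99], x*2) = [-96, 48, 104, -198]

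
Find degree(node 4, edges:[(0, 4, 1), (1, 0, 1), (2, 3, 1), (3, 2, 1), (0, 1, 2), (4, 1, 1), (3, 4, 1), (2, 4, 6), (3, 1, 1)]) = incident: (0,4), (4,1), (3,4), (2,4)
= 4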